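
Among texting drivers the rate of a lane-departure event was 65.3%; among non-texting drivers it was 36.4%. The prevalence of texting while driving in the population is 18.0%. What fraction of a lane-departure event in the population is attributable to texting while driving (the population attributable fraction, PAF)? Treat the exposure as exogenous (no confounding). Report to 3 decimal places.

p₁ = 0.653, p₀ = 0.364.
Overall risk P(Y=1) = π·p₁ + (1−π)·p₀ = 0.18×0.653 + 0.82×0.364 = 0.41602.
Under exogeneity, PAF = [P(Y=1) − p₀] / P(Y=1).
PAF = (0.41602 − 0.364) / 0.41602 ≈ 0.1250

PAF ≈ 0.125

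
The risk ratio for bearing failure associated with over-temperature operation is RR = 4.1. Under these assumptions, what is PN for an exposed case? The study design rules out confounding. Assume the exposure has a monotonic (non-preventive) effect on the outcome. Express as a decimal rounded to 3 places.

PN ≈ 0.756

Under exogeneity and monotonicity, PN = (RR − 1) / RR = 1 − 1/RR.
PN = (4.1 − 1) / 4.1 = 3.1 / 4.1 ≈ 0.7561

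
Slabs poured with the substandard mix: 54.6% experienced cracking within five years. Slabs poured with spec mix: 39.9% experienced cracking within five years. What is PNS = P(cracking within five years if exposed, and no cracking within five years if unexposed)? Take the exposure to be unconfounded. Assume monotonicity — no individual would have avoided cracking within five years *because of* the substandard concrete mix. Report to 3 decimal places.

PNS ≈ 0.147

p₁ = 0.546, p₀ = 0.399.
Under exogeneity and monotonicity, PNS = p₁ − p₀.
PNS = 0.546 − 0.399 = 0.147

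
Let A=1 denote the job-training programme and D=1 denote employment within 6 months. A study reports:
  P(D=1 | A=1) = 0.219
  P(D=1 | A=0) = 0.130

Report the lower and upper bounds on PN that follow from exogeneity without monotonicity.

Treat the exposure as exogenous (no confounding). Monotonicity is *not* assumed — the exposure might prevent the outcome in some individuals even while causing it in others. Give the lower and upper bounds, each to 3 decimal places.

0.406 ≤ PN ≤ 1.000

Let p₁ = 0.219, p₀ = 0.13.
Under exogeneity alone the bounds on PN are max{0,(p₁−p₀)/p₁} ≤ PN ≤ min{1,(1−p₀)/p₁}.
  lower = (p₁ − p₀)/p₁ = 0.089 / 0.219 ≈ 0.4064
  upper = min{1, (1 − p₀)/p₁} = 0.87 / 0.219 ≈ 3.9726 → capped at 1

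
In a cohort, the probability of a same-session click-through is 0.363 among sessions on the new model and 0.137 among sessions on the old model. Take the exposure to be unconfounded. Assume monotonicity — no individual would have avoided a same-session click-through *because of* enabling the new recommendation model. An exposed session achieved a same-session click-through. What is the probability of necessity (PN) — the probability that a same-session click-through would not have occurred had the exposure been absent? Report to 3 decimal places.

Let p₁ = 0.363, p₀ = 0.137.
Under exogeneity and monotonicity, PN = (p₁ − p₀) / p₁.
PN = (0.363 − 0.137) / 0.363 = 0.226 / 0.363 ≈ 0.6226

PN ≈ 0.623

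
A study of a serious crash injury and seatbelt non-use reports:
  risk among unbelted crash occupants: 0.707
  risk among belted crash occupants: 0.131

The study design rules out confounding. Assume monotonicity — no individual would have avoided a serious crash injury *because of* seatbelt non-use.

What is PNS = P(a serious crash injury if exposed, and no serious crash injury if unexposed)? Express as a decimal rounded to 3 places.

Let p₁ = 0.707, p₀ = 0.131.
Under exogeneity and monotonicity, PNS = p₁ − p₀.
PNS = 0.707 − 0.131 = 0.576

PNS ≈ 0.576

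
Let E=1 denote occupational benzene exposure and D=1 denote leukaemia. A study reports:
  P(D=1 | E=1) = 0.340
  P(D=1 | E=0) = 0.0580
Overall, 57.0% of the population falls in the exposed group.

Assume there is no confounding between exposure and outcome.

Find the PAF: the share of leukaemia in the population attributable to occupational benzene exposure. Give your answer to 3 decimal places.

Let p₁ = 0.34, p₀ = 0.058.
Overall risk P(Y=1) = π·p₁ + (1−π)·p₀ = 0.57×0.34 + 0.43×0.058 = 0.21874.
Under exogeneity, PAF = [P(Y=1) − p₀] / P(Y=1).
PAF = (0.21874 − 0.058) / 0.21874 ≈ 0.7348

PAF ≈ 0.735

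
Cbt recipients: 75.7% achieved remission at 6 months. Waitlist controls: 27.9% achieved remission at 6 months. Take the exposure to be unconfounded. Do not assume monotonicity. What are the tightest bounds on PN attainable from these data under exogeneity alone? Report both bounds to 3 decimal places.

0.631 ≤ PN ≤ 0.952

p₁ = 0.757, p₀ = 0.279.
Under exogeneity alone the bounds on PN are max{0,(p₁−p₀)/p₁} ≤ PN ≤ min{1,(1−p₀)/p₁}.
  lower = (p₁ − p₀)/p₁ = 0.478 / 0.757 ≈ 0.6314
  upper = min{1, (1 − p₀)/p₁} = 0.721 / 0.757 ≈ 0.9524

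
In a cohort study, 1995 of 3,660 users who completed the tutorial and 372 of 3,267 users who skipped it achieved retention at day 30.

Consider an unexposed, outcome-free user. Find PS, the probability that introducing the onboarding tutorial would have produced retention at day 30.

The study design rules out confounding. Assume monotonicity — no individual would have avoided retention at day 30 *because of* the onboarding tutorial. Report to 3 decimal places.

PS ≈ 0.487

p₁ = P(outcome | exposed) = 1995/3660 = 0.54508
p₀ = P(outcome | unexposed) = 372/3267 = 0.11387
Under exogeneity and monotonicity, PS = (p₁ − p₀) / (1 − p₀).
PS = (0.54508 − 0.11387) / (1 − 0.11387) = 0.43122 / 0.88613 ≈ 0.4866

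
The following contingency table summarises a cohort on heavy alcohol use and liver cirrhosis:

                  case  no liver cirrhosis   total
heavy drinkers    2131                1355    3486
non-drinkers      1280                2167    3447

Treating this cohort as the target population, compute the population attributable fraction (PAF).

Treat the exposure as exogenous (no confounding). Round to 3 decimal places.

PAF ≈ 0.245

p₁ = P(outcome | exposed) = 2131/3486 = 0.6113
p₀ = P(outcome | unexposed) = 1280/3447 = 0.37134
Exposure prevalence π = 3486/6933 = 0.50281; overall risk P(Y=1) = 0.49199.
Under exogeneity, PAF = [P(Y=1) − p₀]/P(Y=1).
PAF = (0.49199 − 0.37134) / 0.49199 ≈ 0.2452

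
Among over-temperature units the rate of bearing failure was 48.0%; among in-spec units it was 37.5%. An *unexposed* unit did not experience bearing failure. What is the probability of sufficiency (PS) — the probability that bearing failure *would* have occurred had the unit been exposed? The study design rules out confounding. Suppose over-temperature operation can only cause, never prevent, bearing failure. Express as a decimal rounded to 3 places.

PS ≈ 0.168

p₁ = 0.48, p₀ = 0.375.
Under exogeneity and monotonicity, PS = (p₁ − p₀) / (1 − p₀).
PS = (0.48 − 0.375) / (1 − 0.375) = 0.105 / 0.625 ≈ 0.1680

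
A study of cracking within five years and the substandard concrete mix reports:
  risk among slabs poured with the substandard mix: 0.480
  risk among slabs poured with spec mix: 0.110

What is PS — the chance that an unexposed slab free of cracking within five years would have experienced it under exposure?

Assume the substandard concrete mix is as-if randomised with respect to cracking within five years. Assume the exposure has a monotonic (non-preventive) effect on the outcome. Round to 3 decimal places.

PS ≈ 0.416

Let p₁ = 0.48, p₀ = 0.11.
Under exogeneity and monotonicity, PS = (p₁ − p₀) / (1 − p₀).
PS = (0.48 − 0.11) / (1 − 0.11) = 0.37 / 0.89 ≈ 0.4157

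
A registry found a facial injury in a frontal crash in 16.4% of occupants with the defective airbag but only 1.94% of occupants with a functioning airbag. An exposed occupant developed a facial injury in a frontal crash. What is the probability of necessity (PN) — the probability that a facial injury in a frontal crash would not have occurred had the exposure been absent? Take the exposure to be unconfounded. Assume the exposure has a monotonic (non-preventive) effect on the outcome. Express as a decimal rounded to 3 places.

p₁ = 0.164, p₀ = 0.0194.
Under exogeneity and monotonicity, PN = (p₁ − p₀) / p₁.
PN = (0.164 − 0.0194) / 0.164 = 0.1446 / 0.164 ≈ 0.8817

PN ≈ 0.882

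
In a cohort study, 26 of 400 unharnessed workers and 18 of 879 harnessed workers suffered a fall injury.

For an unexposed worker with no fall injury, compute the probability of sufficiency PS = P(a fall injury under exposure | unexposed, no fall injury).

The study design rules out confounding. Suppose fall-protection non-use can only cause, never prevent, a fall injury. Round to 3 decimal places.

p₁ = P(outcome | exposed) = 26/400 = 0.065
p₀ = P(outcome | unexposed) = 18/879 = 0.020478
Under exogeneity and monotonicity, PS = (p₁ − p₀) / (1 − p₀).
PS = (0.065 − 0.020478) / (1 − 0.020478) = 0.044522 / 0.97952 ≈ 0.0455

PS ≈ 0.045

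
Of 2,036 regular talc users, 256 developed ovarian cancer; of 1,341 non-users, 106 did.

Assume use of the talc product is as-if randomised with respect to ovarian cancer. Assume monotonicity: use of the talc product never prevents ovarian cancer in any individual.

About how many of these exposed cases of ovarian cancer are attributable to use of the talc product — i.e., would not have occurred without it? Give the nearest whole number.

about 95 cases

p₁ = P(outcome | exposed) = 256/2036 = 0.12574
p₀ = P(outcome | unexposed) = 106/1341 = 0.079045
PN = (p₁ − p₀)/p₁ = (0.12574 − 0.079045) / 0.12574 ≈ 0.37134.
Attributable cases ≈ PN × (exposed cases) = 0.37134 × 256 ≈ 95.06.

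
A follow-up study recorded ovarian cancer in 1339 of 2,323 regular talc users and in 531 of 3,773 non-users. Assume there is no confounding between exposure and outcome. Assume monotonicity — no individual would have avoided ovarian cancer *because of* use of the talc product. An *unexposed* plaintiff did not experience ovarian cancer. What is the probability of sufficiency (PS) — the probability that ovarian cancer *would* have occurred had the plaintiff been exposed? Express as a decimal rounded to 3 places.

PS ≈ 0.507

p₁ = P(outcome | exposed) = 1339/2323 = 0.57641
p₀ = P(outcome | unexposed) = 531/3773 = 0.14074
Under exogeneity and monotonicity, PS = (p₁ − p₀) / (1 − p₀).
PS = (0.57641 − 0.14074) / (1 − 0.14074) = 0.43567 / 0.85926 ≈ 0.5070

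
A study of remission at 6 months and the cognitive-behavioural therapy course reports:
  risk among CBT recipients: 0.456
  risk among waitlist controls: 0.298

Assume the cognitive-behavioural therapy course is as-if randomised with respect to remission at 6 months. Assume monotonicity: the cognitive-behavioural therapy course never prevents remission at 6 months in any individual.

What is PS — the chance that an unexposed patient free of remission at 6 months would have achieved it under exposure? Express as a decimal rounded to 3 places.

PS ≈ 0.225

Let p₁ = 0.456, p₀ = 0.298.
Under exogeneity and monotonicity, PS = (p₁ − p₀) / (1 − p₀).
PS = (0.456 − 0.298) / (1 − 0.298) = 0.158 / 0.702 ≈ 0.2251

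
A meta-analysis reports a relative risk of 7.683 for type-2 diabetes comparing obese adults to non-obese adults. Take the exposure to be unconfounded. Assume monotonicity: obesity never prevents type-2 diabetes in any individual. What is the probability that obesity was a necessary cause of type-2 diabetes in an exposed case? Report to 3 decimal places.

Under exogeneity and monotonicity, PN = (RR − 1) / RR = 1 − 1/RR.
PN = (7.683 − 1) / 7.683 = 6.683 / 7.683 ≈ 0.8698

PN ≈ 0.870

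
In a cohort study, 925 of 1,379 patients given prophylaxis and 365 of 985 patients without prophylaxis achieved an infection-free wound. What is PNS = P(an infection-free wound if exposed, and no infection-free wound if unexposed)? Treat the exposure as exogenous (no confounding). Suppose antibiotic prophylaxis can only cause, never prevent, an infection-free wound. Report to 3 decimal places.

PNS ≈ 0.300

p₁ = P(outcome | exposed) = 925/1379 = 0.67078
p₀ = P(outcome | unexposed) = 365/985 = 0.37056
Under exogeneity and monotonicity, PNS = p₁ − p₀.
PNS = 0.67078 − 0.37056 = 0.30022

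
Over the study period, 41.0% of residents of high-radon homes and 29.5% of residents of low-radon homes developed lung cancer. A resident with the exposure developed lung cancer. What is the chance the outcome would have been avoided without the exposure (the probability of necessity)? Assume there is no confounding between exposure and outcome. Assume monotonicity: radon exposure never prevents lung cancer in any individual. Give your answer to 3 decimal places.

PN ≈ 0.280

p₁ = 0.41, p₀ = 0.295.
Under exogeneity and monotonicity, PN = (p₁ − p₀) / p₁.
PN = (0.41 − 0.295) / 0.41 = 0.115 / 0.41 ≈ 0.2805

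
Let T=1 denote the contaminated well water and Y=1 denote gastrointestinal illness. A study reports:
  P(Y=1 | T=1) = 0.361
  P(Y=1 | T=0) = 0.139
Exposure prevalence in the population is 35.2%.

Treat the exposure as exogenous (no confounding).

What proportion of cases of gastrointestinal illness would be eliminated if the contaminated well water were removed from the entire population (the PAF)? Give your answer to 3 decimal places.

Let p₁ = 0.361, p₀ = 0.139.
Overall risk P(Y=1) = π·p₁ + (1−π)·p₀ = 0.352×0.361 + 0.648×0.139 = 0.21714.
Under exogeneity, PAF = [P(Y=1) − p₀] / P(Y=1).
PAF = (0.21714 − 0.139) / 0.21714 ≈ 0.3599

PAF ≈ 0.360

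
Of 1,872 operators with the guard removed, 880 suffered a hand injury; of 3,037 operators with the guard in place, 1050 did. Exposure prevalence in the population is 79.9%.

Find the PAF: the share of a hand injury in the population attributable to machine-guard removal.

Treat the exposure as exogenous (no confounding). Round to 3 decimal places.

p₁ = P(outcome | exposed) = 880/1872 = 0.47009
p₀ = P(outcome | unexposed) = 1050/3037 = 0.34574
Overall risk P(Y=1) = π·p₁ + (1−π)·p₀ = 0.799×0.47009 + 0.201×0.34574 = 0.44509.
Under exogeneity, PAF = [P(Y=1) − p₀] / P(Y=1).
PAF = (0.44509 − 0.34574) / 0.44509 ≈ 0.2232

PAF ≈ 0.223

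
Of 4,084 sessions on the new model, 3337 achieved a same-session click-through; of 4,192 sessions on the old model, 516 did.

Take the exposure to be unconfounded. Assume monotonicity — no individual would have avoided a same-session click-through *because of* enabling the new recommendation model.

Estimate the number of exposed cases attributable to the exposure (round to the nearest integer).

p₁ = P(outcome | exposed) = 3337/4084 = 0.81709
p₀ = P(outcome | unexposed) = 516/4192 = 0.12309
PN = (p₁ − p₀)/p₁ = (0.81709 − 0.12309) / 0.81709 ≈ 0.84935.
Attributable cases ≈ PN × (exposed cases) = 0.84935 × 3337 ≈ 2834.29.

about 2834 cases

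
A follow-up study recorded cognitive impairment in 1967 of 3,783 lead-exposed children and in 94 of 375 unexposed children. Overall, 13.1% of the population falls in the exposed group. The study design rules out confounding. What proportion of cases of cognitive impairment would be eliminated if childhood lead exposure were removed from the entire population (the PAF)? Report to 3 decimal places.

PAF ≈ 0.123

p₁ = P(outcome | exposed) = 1967/3783 = 0.51996
p₀ = P(outcome | unexposed) = 94/375 = 0.25067
Overall risk P(Y=1) = π·p₁ + (1−π)·p₀ = 0.131×0.51996 + 0.869×0.25067 = 0.28594.
Under exogeneity, PAF = [P(Y=1) − p₀] / P(Y=1).
PAF = (0.28594 − 0.25067) / 0.28594 ≈ 0.1234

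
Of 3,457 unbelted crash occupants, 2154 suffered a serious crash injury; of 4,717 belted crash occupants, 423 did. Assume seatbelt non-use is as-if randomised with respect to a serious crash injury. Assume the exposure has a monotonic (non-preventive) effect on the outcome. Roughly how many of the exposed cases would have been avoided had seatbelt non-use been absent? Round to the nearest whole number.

p₁ = P(outcome | exposed) = 2154/3457 = 0.62308
p₀ = P(outcome | unexposed) = 423/4717 = 0.089676
PN = (p₁ − p₀)/p₁ = (0.62308 − 0.089676) / 0.62308 ≈ 0.85608.
Attributable cases ≈ PN × (exposed cases) = 0.85608 × 2154 ≈ 1843.99.

about 1844 cases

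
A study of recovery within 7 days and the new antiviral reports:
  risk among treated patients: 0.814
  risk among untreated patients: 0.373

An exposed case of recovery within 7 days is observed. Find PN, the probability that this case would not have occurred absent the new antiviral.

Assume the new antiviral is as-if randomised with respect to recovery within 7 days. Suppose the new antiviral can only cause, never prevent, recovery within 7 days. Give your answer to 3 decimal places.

PN ≈ 0.542

Let p₁ = 0.814, p₀ = 0.373.
Under exogeneity and monotonicity, PN = (p₁ − p₀) / p₁.
PN = (0.814 − 0.373) / 0.814 = 0.441 / 0.814 ≈ 0.5418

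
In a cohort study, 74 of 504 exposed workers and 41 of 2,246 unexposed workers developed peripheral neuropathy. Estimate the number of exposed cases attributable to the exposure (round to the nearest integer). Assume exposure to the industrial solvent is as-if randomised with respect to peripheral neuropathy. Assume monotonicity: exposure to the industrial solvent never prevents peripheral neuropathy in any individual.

p₁ = P(outcome | exposed) = 74/504 = 0.14683
p₀ = P(outcome | unexposed) = 41/2246 = 0.018255
PN = (p₁ − p₀)/p₁ = (0.14683 − 0.018255) / 0.14683 ≈ 0.87567.
Attributable cases ≈ PN × (exposed cases) = 0.87567 × 74 ≈ 64.80.

about 65 cases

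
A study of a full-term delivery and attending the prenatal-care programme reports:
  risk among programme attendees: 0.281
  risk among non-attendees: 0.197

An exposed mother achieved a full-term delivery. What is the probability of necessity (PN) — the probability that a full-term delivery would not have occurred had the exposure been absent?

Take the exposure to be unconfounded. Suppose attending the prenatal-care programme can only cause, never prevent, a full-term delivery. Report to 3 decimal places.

Let p₁ = 0.281, p₀ = 0.197.
Under exogeneity and monotonicity, PN = (p₁ − p₀) / p₁.
PN = (0.281 − 0.197) / 0.281 = 0.084 / 0.281 ≈ 0.2989

PN ≈ 0.299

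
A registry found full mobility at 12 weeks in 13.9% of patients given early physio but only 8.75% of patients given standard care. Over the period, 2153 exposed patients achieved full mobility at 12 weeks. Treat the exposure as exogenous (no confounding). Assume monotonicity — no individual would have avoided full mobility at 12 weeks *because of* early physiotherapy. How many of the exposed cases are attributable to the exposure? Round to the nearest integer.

about 798 cases

p₁ = 0.139, p₀ = 0.0875.
PN = (p₁ − p₀)/p₁ = (0.139 − 0.0875) / 0.139 ≈ 0.37050.
Attributable cases ≈ PN × (exposed cases) = 0.37050 × 2153 ≈ 797.69.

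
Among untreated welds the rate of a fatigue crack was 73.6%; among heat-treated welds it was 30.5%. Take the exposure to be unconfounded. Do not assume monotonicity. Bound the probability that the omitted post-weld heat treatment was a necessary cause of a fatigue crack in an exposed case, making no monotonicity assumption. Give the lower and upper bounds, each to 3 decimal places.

p₁ = 0.736, p₀ = 0.305.
Under exogeneity alone the bounds on PN are max{0,(p₁−p₀)/p₁} ≤ PN ≤ min{1,(1−p₀)/p₁}.
  lower = (p₁ − p₀)/p₁ = 0.431 / 0.736 ≈ 0.5856
  upper = min{1, (1 − p₀)/p₁} = 0.695 / 0.736 ≈ 0.9443

0.586 ≤ PN ≤ 0.944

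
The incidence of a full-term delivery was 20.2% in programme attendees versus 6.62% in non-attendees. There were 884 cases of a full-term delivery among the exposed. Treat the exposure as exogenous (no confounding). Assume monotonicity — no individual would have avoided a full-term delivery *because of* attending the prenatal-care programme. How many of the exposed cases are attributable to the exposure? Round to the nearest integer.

about 594 cases

p₁ = 0.202, p₀ = 0.0662.
PN = (p₁ − p₀)/p₁ = (0.202 − 0.0662) / 0.202 ≈ 0.67228.
Attributable cases ≈ PN × (exposed cases) = 0.67228 × 884 ≈ 594.29.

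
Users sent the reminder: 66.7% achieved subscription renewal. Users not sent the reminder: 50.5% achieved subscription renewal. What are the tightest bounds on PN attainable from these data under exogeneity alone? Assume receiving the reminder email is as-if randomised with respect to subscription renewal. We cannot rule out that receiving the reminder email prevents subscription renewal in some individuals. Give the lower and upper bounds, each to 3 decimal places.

0.243 ≤ PN ≤ 0.742

p₁ = 0.667, p₀ = 0.505.
Under exogeneity alone the bounds on PN are max{0,(p₁−p₀)/p₁} ≤ PN ≤ min{1,(1−p₀)/p₁}.
  lower = (p₁ − p₀)/p₁ = 0.162 / 0.667 ≈ 0.2429
  upper = min{1, (1 − p₀)/p₁} = 0.495 / 0.667 ≈ 0.7421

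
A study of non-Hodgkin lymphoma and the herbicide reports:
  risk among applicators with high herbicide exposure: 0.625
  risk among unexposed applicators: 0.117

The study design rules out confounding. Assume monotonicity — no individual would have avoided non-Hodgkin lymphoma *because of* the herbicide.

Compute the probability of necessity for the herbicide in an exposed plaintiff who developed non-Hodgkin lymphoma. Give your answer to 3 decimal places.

Let p₁ = 0.625, p₀ = 0.117.
Under exogeneity and monotonicity, PN = (p₁ − p₀) / p₁.
PN = (0.625 − 0.117) / 0.625 = 0.508 / 0.625 ≈ 0.8128

PN ≈ 0.813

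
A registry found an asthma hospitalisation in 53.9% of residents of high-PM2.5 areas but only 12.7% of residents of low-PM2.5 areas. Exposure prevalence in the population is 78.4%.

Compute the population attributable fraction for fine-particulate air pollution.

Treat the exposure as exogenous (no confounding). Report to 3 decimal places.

p₁ = 0.539, p₀ = 0.127.
Overall risk P(Y=1) = π·p₁ + (1−π)·p₀ = 0.784×0.539 + 0.216×0.127 = 0.45001.
Under exogeneity, PAF = [P(Y=1) − p₀] / P(Y=1).
PAF = (0.45001 − 0.127) / 0.45001 ≈ 0.7178

PAF ≈ 0.718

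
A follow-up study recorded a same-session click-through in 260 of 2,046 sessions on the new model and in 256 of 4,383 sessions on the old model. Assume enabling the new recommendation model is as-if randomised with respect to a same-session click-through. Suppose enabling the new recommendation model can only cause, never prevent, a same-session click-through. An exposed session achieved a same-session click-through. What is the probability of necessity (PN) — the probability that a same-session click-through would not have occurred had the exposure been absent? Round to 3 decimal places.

PN ≈ 0.540

p₁ = P(outcome | exposed) = 260/2046 = 0.12708
p₀ = P(outcome | unexposed) = 256/4383 = 0.058407
Under exogeneity and monotonicity, PN = (p₁ − p₀) / p₁.
PN = (0.12708 − 0.058407) / 0.12708 = 0.06867 / 0.12708 ≈ 0.5404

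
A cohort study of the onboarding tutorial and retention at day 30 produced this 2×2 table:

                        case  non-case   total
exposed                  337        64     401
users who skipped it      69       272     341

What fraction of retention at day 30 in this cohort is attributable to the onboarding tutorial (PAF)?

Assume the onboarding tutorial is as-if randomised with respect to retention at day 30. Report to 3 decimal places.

p₁ = P(outcome | exposed) = 337/401 = 0.8404
p₀ = P(outcome | unexposed) = 69/341 = 0.20235
Exposure prevalence π = 401/742 = 0.54043; overall risk P(Y=1) = 0.54717.
Under exogeneity, PAF = [P(Y=1) − p₀]/P(Y=1).
PAF = (0.54717 − 0.20235) / 0.54717 ≈ 0.6302

PAF ≈ 0.630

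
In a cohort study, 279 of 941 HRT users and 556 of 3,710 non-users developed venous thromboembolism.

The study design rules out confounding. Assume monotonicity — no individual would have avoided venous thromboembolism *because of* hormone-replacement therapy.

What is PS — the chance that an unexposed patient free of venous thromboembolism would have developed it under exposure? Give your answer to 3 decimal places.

p₁ = P(outcome | exposed) = 279/941 = 0.29649
p₀ = P(outcome | unexposed) = 556/3710 = 0.14987
Under exogeneity and monotonicity, PS = (p₁ − p₀) / (1 − p₀).
PS = (0.29649 − 0.14987) / (1 − 0.14987) = 0.14663 / 0.85013 ≈ 0.1725

PS ≈ 0.172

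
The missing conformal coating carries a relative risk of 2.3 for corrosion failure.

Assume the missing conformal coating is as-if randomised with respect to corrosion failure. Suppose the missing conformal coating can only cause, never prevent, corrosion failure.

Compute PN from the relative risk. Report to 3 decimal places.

Under exogeneity and monotonicity, PN = (RR − 1) / RR = 1 − 1/RR.
PN = (2.3 − 1) / 2.3 = 1.3 / 2.3 ≈ 0.5652

PN ≈ 0.565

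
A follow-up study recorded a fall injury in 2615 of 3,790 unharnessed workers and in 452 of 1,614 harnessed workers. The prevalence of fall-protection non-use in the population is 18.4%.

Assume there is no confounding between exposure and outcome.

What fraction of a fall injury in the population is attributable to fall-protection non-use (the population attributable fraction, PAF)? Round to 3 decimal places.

p₁ = P(outcome | exposed) = 2615/3790 = 0.68997
p₀ = P(outcome | unexposed) = 452/1614 = 0.28005
Overall risk P(Y=1) = π·p₁ + (1−π)·p₀ = 0.184×0.68997 + 0.816×0.28005 = 0.35548.
Under exogeneity, PAF = [P(Y=1) − p₀] / P(Y=1).
PAF = (0.35548 − 0.28005) / 0.35548 ≈ 0.2122

PAF ≈ 0.212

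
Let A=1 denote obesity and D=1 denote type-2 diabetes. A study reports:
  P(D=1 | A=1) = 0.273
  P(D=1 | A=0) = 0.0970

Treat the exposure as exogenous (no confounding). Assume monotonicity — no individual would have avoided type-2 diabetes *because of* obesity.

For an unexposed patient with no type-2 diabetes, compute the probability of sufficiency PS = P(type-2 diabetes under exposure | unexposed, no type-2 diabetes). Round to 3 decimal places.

Let p₁ = 0.273, p₀ = 0.097.
Under exogeneity and monotonicity, PS = (p₁ − p₀) / (1 − p₀).
PS = (0.273 − 0.097) / (1 − 0.097) = 0.176 / 0.903 ≈ 0.1949

PS ≈ 0.195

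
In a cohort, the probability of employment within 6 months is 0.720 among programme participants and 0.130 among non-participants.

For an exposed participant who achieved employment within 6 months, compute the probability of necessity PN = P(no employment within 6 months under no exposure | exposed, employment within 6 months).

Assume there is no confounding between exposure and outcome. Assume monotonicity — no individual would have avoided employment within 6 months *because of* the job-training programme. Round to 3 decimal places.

Let p₁ = 0.72, p₀ = 0.13.
Under exogeneity and monotonicity, PN = (p₁ − p₀) / p₁.
PN = (0.72 − 0.13) / 0.72 = 0.59 / 0.72 ≈ 0.8194

PN ≈ 0.819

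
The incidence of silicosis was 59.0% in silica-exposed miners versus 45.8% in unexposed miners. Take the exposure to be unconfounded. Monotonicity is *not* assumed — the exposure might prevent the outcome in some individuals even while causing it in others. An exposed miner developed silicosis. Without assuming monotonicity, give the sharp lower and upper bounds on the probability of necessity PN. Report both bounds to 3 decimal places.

p₁ = 0.59, p₀ = 0.458.
Under exogeneity alone the bounds on PN are max{0,(p₁−p₀)/p₁} ≤ PN ≤ min{1,(1−p₀)/p₁}.
  lower = (p₁ − p₀)/p₁ = 0.132 / 0.59 ≈ 0.2237
  upper = min{1, (1 − p₀)/p₁} = 0.542 / 0.59 ≈ 0.9186

0.224 ≤ PN ≤ 0.919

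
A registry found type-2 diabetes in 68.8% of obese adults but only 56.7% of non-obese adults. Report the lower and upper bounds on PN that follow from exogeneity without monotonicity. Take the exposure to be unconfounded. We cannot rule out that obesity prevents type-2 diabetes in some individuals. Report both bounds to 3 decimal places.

0.176 ≤ PN ≤ 0.629

p₁ = 0.688, p₀ = 0.567.
Under exogeneity alone the bounds on PN are max{0,(p₁−p₀)/p₁} ≤ PN ≤ min{1,(1−p₀)/p₁}.
  lower = (p₁ − p₀)/p₁ = 0.121 / 0.688 ≈ 0.1759
  upper = min{1, (1 − p₀)/p₁} = 0.433 / 0.688 ≈ 0.6294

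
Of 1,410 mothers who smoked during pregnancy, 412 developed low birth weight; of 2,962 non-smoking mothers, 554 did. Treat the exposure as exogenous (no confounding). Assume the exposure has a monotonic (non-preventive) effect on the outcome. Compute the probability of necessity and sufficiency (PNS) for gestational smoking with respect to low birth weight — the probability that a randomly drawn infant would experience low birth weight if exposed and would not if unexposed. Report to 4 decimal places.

PNS ≈ 0.1052

p₁ = P(outcome | exposed) = 412/1410 = 0.2922
p₀ = P(outcome | unexposed) = 554/2962 = 0.18704
Under exogeneity and monotonicity, PNS = p₁ − p₀.
PNS = 0.2922 − 0.18704 = 0.10516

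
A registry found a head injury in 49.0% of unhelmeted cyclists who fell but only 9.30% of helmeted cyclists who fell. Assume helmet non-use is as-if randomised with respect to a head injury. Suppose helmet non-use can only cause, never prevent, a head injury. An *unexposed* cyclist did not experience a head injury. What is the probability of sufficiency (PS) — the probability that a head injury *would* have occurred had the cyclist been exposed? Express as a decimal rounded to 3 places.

p₁ = 0.49, p₀ = 0.093.
Under exogeneity and monotonicity, PS = (p₁ − p₀) / (1 − p₀).
PS = (0.49 − 0.093) / (1 − 0.093) = 0.397 / 0.907 ≈ 0.4377

PS ≈ 0.438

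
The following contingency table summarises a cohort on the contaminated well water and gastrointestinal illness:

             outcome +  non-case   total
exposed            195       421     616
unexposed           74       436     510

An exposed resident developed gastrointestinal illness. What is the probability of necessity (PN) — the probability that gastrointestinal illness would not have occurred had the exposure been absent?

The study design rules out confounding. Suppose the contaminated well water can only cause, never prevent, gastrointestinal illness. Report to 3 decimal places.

PN ≈ 0.542

p₁ = P(outcome | exposed) = 195/616 = 0.31656
p₀ = P(outcome | unexposed) = 74/510 = 0.1451
Under exogeneity and monotonicity, PN = (p₁ − p₀) / p₁.
PN = (0.31656 − 0.1451) / 0.31656 = 0.17146 / 0.31656 ≈ 0.5416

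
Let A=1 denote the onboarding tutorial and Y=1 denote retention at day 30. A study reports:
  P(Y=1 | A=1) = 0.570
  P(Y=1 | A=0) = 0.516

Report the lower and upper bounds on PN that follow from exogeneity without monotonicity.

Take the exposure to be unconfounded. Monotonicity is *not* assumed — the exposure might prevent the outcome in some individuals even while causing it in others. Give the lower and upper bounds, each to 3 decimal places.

0.095 ≤ PN ≤ 0.849

Let p₁ = 0.57, p₀ = 0.516.
Under exogeneity alone the bounds on PN are max{0,(p₁−p₀)/p₁} ≤ PN ≤ min{1,(1−p₀)/p₁}.
  lower = (p₁ − p₀)/p₁ = 0.054 / 0.57 ≈ 0.0947
  upper = min{1, (1 − p₀)/p₁} = 0.484 / 0.57 ≈ 0.8491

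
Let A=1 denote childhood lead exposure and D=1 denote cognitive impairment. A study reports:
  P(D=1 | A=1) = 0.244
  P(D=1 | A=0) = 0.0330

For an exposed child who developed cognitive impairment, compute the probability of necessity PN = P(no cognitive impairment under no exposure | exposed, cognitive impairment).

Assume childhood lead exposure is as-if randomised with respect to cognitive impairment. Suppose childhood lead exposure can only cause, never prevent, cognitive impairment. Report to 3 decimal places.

PN ≈ 0.865

Let p₁ = 0.244, p₀ = 0.033.
Under exogeneity and monotonicity, PN = (p₁ − p₀) / p₁.
PN = (0.244 − 0.033) / 0.244 = 0.211 / 0.244 ≈ 0.8648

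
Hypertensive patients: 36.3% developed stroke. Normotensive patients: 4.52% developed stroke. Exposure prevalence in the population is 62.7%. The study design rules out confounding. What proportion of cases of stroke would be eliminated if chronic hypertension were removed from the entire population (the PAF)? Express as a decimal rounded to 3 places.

p₁ = 0.363, p₀ = 0.0452.
Overall risk P(Y=1) = π·p₁ + (1−π)·p₀ = 0.627×0.363 + 0.373×0.0452 = 0.24446.
Under exogeneity, PAF = [P(Y=1) − p₀] / P(Y=1).
PAF = (0.24446 − 0.0452) / 0.24446 ≈ 0.8151

PAF ≈ 0.815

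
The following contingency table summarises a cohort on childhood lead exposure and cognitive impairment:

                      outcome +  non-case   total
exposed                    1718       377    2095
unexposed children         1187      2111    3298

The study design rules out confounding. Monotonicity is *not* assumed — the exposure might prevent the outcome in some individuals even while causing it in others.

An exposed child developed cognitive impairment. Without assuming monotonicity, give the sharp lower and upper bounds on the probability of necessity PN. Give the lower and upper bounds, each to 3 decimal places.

0.561 ≤ PN ≤ 0.781

p₁ = P(outcome | exposed) = 1718/2095 = 0.82005
p₀ = P(outcome | unexposed) = 1187/3298 = 0.35992
Under exogeneity alone the bounds on PN are max{0,(p₁−p₀)/p₁} ≤ PN ≤ min{1,(1−p₀)/p₁}.
  lower = (p₁ − p₀)/p₁ = 0.46013 / 0.82005 ≈ 0.5611
  upper = min{1, (1 − p₀)/p₁} = 0.64008 / 0.82005 ≈ 0.7805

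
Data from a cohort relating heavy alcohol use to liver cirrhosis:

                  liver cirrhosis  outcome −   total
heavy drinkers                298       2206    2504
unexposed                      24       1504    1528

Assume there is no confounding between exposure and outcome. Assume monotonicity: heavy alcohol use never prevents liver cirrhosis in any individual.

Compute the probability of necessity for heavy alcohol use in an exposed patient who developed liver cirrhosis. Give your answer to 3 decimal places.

p₁ = P(outcome | exposed) = 298/2504 = 0.11901
p₀ = P(outcome | unexposed) = 24/1528 = 0.015707
Under exogeneity and monotonicity, PN = (p₁ − p₀)/p₁.
PN = (0.11901 − 0.015707) / 0.11901 ≈ 0.8680

PN ≈ 0.868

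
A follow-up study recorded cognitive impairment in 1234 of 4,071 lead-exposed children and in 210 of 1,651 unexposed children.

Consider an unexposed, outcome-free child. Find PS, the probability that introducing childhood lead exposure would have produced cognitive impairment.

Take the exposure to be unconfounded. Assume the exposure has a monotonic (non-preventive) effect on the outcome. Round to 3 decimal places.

p₁ = P(outcome | exposed) = 1234/4071 = 0.30312
p₀ = P(outcome | unexposed) = 210/1651 = 0.1272
Under exogeneity and monotonicity, PS = (p₁ − p₀) / (1 − p₀).
PS = (0.30312 − 0.1272) / (1 − 0.1272) = 0.17592 / 0.8728 ≈ 0.2016

PS ≈ 0.202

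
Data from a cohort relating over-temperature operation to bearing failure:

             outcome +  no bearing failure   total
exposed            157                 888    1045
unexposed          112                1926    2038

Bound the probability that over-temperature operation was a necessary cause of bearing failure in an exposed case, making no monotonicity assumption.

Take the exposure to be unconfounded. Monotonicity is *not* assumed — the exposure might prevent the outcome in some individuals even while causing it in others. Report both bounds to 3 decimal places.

0.634 ≤ PN ≤ 1.000

p₁ = P(outcome | exposed) = 157/1045 = 0.15024
p₀ = P(outcome | unexposed) = 112/2038 = 0.054956
Under exogeneity alone the bounds on PN are max{0,(p₁−p₀)/p₁} ≤ PN ≤ min{1,(1−p₀)/p₁}.
  lower = (p₁ − p₀)/p₁ = 0.095283 / 0.15024 ≈ 0.6342
  upper = min{1, (1 − p₀)/p₁} = 0.94504 / 0.15024 ≈ 6.2903 → capped at 1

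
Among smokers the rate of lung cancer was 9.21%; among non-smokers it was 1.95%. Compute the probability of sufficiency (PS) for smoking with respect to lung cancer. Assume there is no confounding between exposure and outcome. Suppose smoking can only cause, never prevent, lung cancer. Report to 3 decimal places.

p₁ = 0.0921, p₀ = 0.0195.
Under exogeneity and monotonicity, PS = (p₁ − p₀) / (1 − p₀).
PS = (0.0921 − 0.0195) / (1 − 0.0195) = 0.0726 / 0.9805 ≈ 0.0740

PS ≈ 0.074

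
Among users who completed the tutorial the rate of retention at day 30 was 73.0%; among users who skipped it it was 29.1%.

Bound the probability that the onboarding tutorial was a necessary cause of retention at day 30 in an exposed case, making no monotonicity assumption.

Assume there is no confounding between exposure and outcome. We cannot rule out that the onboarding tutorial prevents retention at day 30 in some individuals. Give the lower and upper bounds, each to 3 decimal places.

p₁ = 0.73, p₀ = 0.291.
Under exogeneity alone the bounds on PN are max{0,(p₁−p₀)/p₁} ≤ PN ≤ min{1,(1−p₀)/p₁}.
  lower = (p₁ − p₀)/p₁ = 0.439 / 0.73 ≈ 0.6014
  upper = min{1, (1 − p₀)/p₁} = 0.709 / 0.73 ≈ 0.9712

0.601 ≤ PN ≤ 0.971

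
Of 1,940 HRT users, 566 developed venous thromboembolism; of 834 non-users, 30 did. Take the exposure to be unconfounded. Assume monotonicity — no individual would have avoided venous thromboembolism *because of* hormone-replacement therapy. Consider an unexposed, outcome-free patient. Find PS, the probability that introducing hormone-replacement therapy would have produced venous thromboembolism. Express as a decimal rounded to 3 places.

PS ≈ 0.265

p₁ = P(outcome | exposed) = 566/1940 = 0.29175
p₀ = P(outcome | unexposed) = 30/834 = 0.035971
Under exogeneity and monotonicity, PS = (p₁ − p₀) / (1 − p₀).
PS = (0.29175 − 0.035971) / (1 − 0.035971) = 0.25578 / 0.96403 ≈ 0.2653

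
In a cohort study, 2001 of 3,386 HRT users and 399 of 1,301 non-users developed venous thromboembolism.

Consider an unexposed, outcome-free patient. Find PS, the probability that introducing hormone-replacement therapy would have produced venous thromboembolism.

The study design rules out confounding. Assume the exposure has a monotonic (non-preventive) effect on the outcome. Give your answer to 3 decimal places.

p₁ = P(outcome | exposed) = 2001/3386 = 0.59096
p₀ = P(outcome | unexposed) = 399/1301 = 0.30669
Under exogeneity and monotonicity, PS = (p₁ − p₀) / (1 − p₀).
PS = (0.59096 − 0.30669) / (1 − 0.30669) = 0.28428 / 0.69331 ≈ 0.4100

PS ≈ 0.410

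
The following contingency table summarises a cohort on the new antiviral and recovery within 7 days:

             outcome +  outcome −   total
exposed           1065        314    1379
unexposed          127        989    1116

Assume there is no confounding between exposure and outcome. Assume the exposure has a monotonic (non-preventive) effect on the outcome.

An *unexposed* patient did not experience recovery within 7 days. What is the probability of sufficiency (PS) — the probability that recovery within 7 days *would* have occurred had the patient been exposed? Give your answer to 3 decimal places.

p₁ = P(outcome | exposed) = 1065/1379 = 0.7723
p₀ = P(outcome | unexposed) = 127/1116 = 0.1138
Under exogeneity and monotonicity, PS = (p₁ − p₀) / (1 − p₀).
PS = (0.7723 − 0.1138) / (1 − 0.1138) = 0.6585 / 0.8862 ≈ 0.7431

PS ≈ 0.743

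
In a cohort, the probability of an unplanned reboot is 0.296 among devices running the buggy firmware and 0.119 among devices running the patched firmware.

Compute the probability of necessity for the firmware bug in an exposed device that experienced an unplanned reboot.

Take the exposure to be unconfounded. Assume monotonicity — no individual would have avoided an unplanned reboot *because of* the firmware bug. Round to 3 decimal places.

Let p₁ = 0.296, p₀ = 0.119.
Under exogeneity and monotonicity, PN = (p₁ − p₀) / p₁.
PN = (0.296 − 0.119) / 0.296 = 0.177 / 0.296 ≈ 0.5980

PN ≈ 0.598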